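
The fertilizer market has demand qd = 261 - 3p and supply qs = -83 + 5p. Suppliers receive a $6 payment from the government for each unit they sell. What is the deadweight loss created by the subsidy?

Deadweight loss = $33.75

Pre-subsidy: 261 - 3p = -83 + 5p gives p* = 43, q* = 132.
With the subsidy, sellers receive ps = pb + 6 for each unit, where pb is the price buyers pay.
Supply in terms of pb becomes qs = -83 + 5(pb + 6) = -53 + 5pb. Setting this equal to demand: 261 - 3pb = -53 + 5pb, so pb = 39.25.
Sellers receive ps = 39.25 + 6 = 45.25; q' = 261 − 3·39.25 = 143.25.
The subsidy expands output by 143.25 − 132 = 11.25 past the efficient level; on those units the gap between marginal cost and willingness to pay runs from 0 up to 6.
DWL = ½ × 6 × 11.25 = 33.75.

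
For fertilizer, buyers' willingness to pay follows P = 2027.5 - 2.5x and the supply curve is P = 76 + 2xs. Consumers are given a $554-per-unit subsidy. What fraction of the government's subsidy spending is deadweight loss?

DWL / government spending = 554/5011

Pre-subsidy: 2027.5 - 2.5x = 76 + 2x gives x* = 1301/3 and P* = 2830/3.
With the rebate, buyers effectively pay Pb = Ps − 554, where Ps is the price sellers receive.
On the curves, Pb = 2027.5 - 2.5x and Ps = 76 + 2x; the wedge Ps − Pb = 554 gives 76 + 2x − (2027.5 - 2.5x) = 554, so x' = 5011/9.
Then Pb = 2027.5 − 2.5·(5011/9) = 5720/9 and Ps = 76 + 2·(5011/9) = 10706/9.
ΔCS = ½(1301/3 + 5011/9)(2830/3 − 5720/9) = 12345890/81; ΔPS = ½(1301/3 + 5011/9)(10706/9 − 2830/3) = 9876712/81.
Government spending = 554 × 5011/9 = 2776094/9.
DWL = ½ × 554 × (5011/9 − 1301/3) = 306916/9; fraction = (306916/9) / (2776094/9) = 554/5011.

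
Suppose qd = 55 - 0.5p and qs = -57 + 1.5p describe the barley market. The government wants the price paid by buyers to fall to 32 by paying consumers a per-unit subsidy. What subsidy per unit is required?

Required subsidy s = 32 per unit

At a buyer price of 32, quantity demanded is 55 − 0.5·32 = 39.
Sellers supply 39 only when they receive ps with -57 + 1.5·ps = 39, i.e. ps = 64.
s = ps − pb = 64 − 32 = 32.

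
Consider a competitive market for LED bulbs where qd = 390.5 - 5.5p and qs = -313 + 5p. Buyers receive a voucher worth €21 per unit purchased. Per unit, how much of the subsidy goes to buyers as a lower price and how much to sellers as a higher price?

Pre-subsidy: 390.5 - 5.5p = -313 + 5p gives p* = 67, q* = 22.
With the rebate, buyers effectively pay pb = ps − 21, where ps is the price sellers receive.
Demand in terms of ps becomes qd = 390.5 − 5.5(ps − 21) = 506 - 5.5ps. Setting this equal to supply: 506 - 5.5ps = -313 + 5ps, so ps = 78.
Buyers pay pb = 78 − 21 = 57; q' = -313 + 5·78 = 77.
Buyers' price falls by p* − pb = 67 − 57 = 10; sellers' price rises by ps − p* = 78 − 67 = 11.

Buyers gain €10 per unit; sellers gain €11 per unit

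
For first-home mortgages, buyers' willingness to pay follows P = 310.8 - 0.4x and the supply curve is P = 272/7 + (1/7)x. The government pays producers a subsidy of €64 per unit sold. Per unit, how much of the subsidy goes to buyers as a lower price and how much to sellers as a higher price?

Buyers gain 896/19 per unit; sellers gain 320/19 per unit

Pre-subsidy: 310.8 - 0.4x = 272/7 + (1/7)x gives x* = 9518/19 and P* = 2098/19.
With the subsidy, sellers receive Ps = Pb + 64 for each unit, where Pb is the price buyers pay.
On the curves, Pb = 310.8 - 0.4x and Ps = 272/7 + (1/7)x; the wedge Ps − Pb = 64 gives 272/7 + (1/7)x − (310.8 - 0.4x) = 64, so x' = 11758/19.
Then Pb = 310.8 − 0.4·(11758/19) = 1202/19 and Ps = 272/7 + (1/7)·(11758/19) = 2418/19.
Buyers' price falls by P* − Pb = 2098/19 − 1202/19 = 896/19; sellers' price rises by Ps − P* = 2418/19 − 2098/19 = 320/19.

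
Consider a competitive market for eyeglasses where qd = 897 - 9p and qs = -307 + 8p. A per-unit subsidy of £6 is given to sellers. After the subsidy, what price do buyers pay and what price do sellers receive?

Buyers pay £68; sellers receive £74

Pre-subsidy: 897 - 9p = -307 + 8p gives p* = 1204/17, q* = 4413/17.
With the subsidy, sellers receive ps = pb + 6 for each unit, where pb is the price buyers pay.
Supply in terms of pb becomes qs = -307 + 8(pb + 6) = -259 + 8pb. Setting this equal to demand: 897 - 9pb = -259 + 8pb, so pb = 68.
Sellers receive ps = 68 + 6 = 74; q' = 897 − 9·68 = 285.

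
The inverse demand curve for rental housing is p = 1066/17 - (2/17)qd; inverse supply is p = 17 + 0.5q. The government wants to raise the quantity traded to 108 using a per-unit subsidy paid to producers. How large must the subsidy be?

Required subsidy s = 21 per unit

At q = 108, from the demand curve buyers pay pb = 1066/17 − (2/17)·108 = 50; from the supply curve sellers need ps = 17 + 0.5·108 = 71.
The subsidy must fill the gap: s = ps − pb = 71 − 50 = 21.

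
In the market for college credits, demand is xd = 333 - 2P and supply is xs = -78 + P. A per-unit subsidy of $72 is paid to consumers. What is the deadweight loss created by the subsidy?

Pre-subsidy: 333 - 2P = -78 + P gives P* = 137, x* = 59.
With the rebate, buyers effectively pay Pb = Ps − 72, where Ps is the price sellers receive.
Demand in terms of Ps becomes xd = 333 − 2(Ps − 72) = 477 - 2Ps. Setting this equal to supply: 477 - 2Ps = -78 + Ps, so Ps = 185.
Buyers pay Pb = 185 − 72 = 113; x' = -78 + 1·185 = 107.
The subsidy expands output by 107 − 59 = 48 past the efficient level; on those units the gap between marginal cost and willingness to pay runs from 0 up to 72.
DWL = ½ × 72 × 48 = 1728.

Deadweight loss = $1728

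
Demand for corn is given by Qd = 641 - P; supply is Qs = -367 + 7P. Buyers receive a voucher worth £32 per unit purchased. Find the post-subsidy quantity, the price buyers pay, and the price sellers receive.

Q' = 543; buyers pay £98; sellers receive £130

Pre-subsidy: 641 - P = -367 + 7P gives P* = 126, Q* = 515.
With the rebate, buyers effectively pay Pb = Ps − 32, where Ps is the price sellers receive.
Demand in terms of Ps becomes Qd = 641 − 1(Ps − 32) = 673 - Ps. Setting this equal to supply: 673 - Ps = -367 + 7Ps, so Ps = 130.
Buyers pay Pb = 130 − 32 = 98; Q' = -367 + 7·130 = 543.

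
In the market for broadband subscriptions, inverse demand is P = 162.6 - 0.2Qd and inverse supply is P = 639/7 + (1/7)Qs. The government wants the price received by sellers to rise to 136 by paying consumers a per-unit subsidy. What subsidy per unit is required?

Required subsidy s = 36 per unit

At a seller price of 136, quantity supplied is -639 + 7·136 = 313.
Buyers absorb 313 only when they pay Pb = 162.6 − 0.2·313 = 100.
s = Ps − Pb = 136 − 100 = 36.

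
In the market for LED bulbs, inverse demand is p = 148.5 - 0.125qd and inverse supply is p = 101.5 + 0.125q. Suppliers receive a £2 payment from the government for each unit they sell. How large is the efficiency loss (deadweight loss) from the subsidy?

Deadweight loss = £8

Pre-subsidy: 148.5 - 0.125q = 101.5 + 0.125q gives q* = 188 and p* = 125.
With the subsidy, sellers receive ps = pb + 2 for each unit, where pb is the price buyers pay.
On the curves, pb = 148.5 - 0.125q and ps = 101.5 + 0.125q; the wedge ps − pb = 2 gives 101.5 + 0.125q − (148.5 - 0.125q) = 2, so q' = 196.
Then pb = 148.5 − 0.125·196 = 124 and ps = 101.5 + 0.125·196 = 126.
The subsidy expands output by 196 − 188 = 8 past the efficient level; on those units the gap between marginal cost and willingness to pay runs from 0 up to 2.
DWL = ½ × 2 × 8 = 8.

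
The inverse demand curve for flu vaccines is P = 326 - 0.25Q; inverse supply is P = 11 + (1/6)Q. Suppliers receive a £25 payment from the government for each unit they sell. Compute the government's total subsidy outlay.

Government cost = £20400

Pre-subsidy: 326 - 0.25Q = 11 + (1/6)Q gives Q* = 756 and P* = 137.
With the subsidy, sellers receive Ps = Pb + 25 for each unit, where Pb is the price buyers pay.
On the curves, Pb = 326 - 0.25Q and Ps = 11 + (1/6)Q; the wedge Ps − Pb = 25 gives 11 + (1/6)Q − (326 - 0.25Q) = 25, so Q' = 816.
Then Pb = 326 − 0.25·816 = 122 and Ps = 11 + (1/6)·816 = 147.
Government outlay = subsidy × quantity = 25 × 816 = 20400.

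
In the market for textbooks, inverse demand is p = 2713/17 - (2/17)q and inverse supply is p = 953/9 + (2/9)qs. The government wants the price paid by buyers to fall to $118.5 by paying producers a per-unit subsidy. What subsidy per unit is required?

Required subsidy s = $65 per unit

At a buyer price of 118.5, quantity demanded is 1356.5 − 8.5·118.5 = 349.25.
Sellers supply 349.25 only when they receive ps = 953/9 + (2/9)·349.25 = 183.5.
s = ps − pb = 183.5 − 118.5 = 65.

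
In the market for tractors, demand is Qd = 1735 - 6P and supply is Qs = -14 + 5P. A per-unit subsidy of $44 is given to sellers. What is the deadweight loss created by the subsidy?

Pre-subsidy: 1735 - 6P = -14 + 5P gives P* = 159, Q* = 781.
With the subsidy, sellers receive Ps = Pb + 44 for each unit, where Pb is the price buyers pay.
Supply in terms of Pb becomes Qs = -14 + 5(Pb + 44) = 206 + 5Pb. Setting this equal to demand: 1735 - 6Pb = 206 + 5Pb, so Pb = 139.
Sellers receive Ps = 139 + 44 = 183; Q' = 1735 − 6·139 = 901.
The subsidy expands output by 901 − 781 = 120 past the efficient level; on those units the gap between marginal cost and willingness to pay runs from 0 up to 44.
DWL = ½ × 44 × 120 = 2640.

Deadweight loss = $2640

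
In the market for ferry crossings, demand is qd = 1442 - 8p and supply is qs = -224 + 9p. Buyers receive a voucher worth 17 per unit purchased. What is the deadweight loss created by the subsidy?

Deadweight loss = 612

Pre-subsidy: 1442 - 8p = -224 + 9p gives p* = 98, q* = 658.
With the rebate, buyers effectively pay pb = ps − 17, where ps is the price sellers receive.
Demand in terms of ps becomes qd = 1442 − 8(ps − 17) = 1578 - 8ps. Setting this equal to supply: 1578 - 8ps = -224 + 9ps, so ps = 106.
Buyers pay pb = 106 − 17 = 89; q' = -224 + 9·106 = 730.
The subsidy expands output by 730 − 658 = 72 past the efficient level; on those units the gap between marginal cost and willingness to pay runs from 0 up to 17.
DWL = ½ × 17 × 72 = 612.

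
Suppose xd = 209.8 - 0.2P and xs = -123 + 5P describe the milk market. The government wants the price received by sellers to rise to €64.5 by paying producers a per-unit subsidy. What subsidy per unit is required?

At a seller price of 64.5, quantity supplied is -123 + 5·64.5 = 199.5.
Buyers absorb 199.5 only when they pay Pb with 209.8 − 0.2·Pb = 199.5, i.e. Pb = 51.5.
s = Ps − Pb = 64.5 − 51.5 = 13.

Required subsidy s = €13 per unit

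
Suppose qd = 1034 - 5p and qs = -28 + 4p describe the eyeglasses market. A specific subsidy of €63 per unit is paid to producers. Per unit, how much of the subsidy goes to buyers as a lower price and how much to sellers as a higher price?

Buyers gain €28 per unit; sellers gain €35 per unit

Pre-subsidy: 1034 - 5p = -28 + 4p gives p* = 118, q* = 444.
With the subsidy, sellers receive ps = pb + 63 for each unit, where pb is the price buyers pay.
Supply in terms of pb becomes qs = -28 + 4(pb + 63) = 224 + 4pb. Setting this equal to demand: 1034 - 5pb = 224 + 4pb, so pb = 90.
Sellers receive ps = 90 + 63 = 153; q' = 1034 − 5·90 = 584.
Buyers' price falls by p* − pb = 118 − 90 = 28; sellers' price rises by ps − p* = 153 − 118 = 35.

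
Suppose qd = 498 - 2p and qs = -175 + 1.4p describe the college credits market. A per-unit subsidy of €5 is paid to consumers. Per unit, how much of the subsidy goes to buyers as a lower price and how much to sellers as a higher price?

Pre-subsidy: 498 - 2p = -175 + 1.4p gives p* = 3365/17, q* = 1736/17.
With the rebate, buyers effectively pay pb = ps − 5, where ps is the price sellers receive.
Demand in terms of ps becomes qd = 498 − 2(ps − 5) = 508 - 2ps. Setting this equal to supply: 508 - 2ps = -175 + 1.4ps, so ps = 3415/17.
Buyers pay pb = 3415/17 − 5 = 3330/17; q' = -175 + 1.4·(3415/17) = 1806/17.
Buyers' price falls by p* − pb = 3365/17 − 3330/17 = 35/17; sellers' price rises by ps − p* = 3415/17 − 3365/17 = 50/17.

Buyers gain 35/17 per unit; sellers gain 50/17 per unit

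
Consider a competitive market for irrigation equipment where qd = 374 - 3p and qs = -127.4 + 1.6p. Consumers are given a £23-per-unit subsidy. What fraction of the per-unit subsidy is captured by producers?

Pre-subsidy: 374 - 3p = -127.4 + 1.6p gives p* = 109, q* = 47.
With the rebate, buyers effectively pay pb = ps − 23, where ps is the price sellers receive.
Demand in terms of ps becomes qd = 374 − 3(ps − 23) = 443 - 3ps. Setting this equal to supply: 443 - 3ps = -127.4 + 1.6ps, so ps = 124.
Buyers pay pb = 124 − 23 = 101; q' = -127.4 + 1.6·124 = 71.
Buyers' price falls by p* − pb = 109 − 101 = 8; sellers' price rises by ps − p* = 124 − 109 = 15.
So producers capture 15/23 = 15/23 of each unit of subsidy.

Producer share = 15/23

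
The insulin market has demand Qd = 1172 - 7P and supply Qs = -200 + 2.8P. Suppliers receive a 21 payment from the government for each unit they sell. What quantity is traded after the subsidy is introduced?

Pre-subsidy: 1172 - 7P = -200 + 2.8P gives P* = 140, Q* = 192.
With the subsidy, sellers receive Ps = Pb + 21 for each unit, where Pb is the price buyers pay.
Supply in terms of Pb becomes Qs = -200 + 2.8(Pb + 21) = -141.2 + 2.8Pb. Setting this equal to demand: 1172 - 7Pb = -141.2 + 2.8Pb, so Pb = 134.
Sellers receive Ps = 134 + 21 = 155; Q' = 1172 − 7·134 = 234.

Q' = 234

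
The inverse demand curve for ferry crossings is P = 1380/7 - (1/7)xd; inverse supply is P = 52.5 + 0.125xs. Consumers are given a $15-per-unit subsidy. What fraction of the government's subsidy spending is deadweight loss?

Pre-subsidy: 1380/7 - (1/7)x = 52.5 + 0.125x gives x* = 540 and P* = 120.
With the rebate, buyers effectively pay Pb = Ps − 15, where Ps is the price sellers receive.
On the curves, Pb = 1380/7 - (1/7)x and Ps = 52.5 + 0.125x; the wedge Ps − Pb = 15 gives 52.5 + 0.125x − (1380/7 - (1/7)x) = 15, so x' = 596.
Then Pb = 1380/7 − (1/7)·596 = 112 and Ps = 52.5 + 0.125·596 = 127.
ΔCS = ½(540 + 596)(120 − 112) = 4544; ΔPS = ½(540 + 596)(127 − 120) = 3976.
Government spending = 15 × 596 = 8940.
DWL = ½ × 15 × (596 − 540) = 420; fraction = 420 / 8940 = 7/149.

DWL / government spending = 7/149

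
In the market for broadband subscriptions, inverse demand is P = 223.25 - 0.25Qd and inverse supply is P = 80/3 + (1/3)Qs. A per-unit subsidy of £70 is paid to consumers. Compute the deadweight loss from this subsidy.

Deadweight loss = £4200

Pre-subsidy: 223.25 - 0.25Q = 80/3 + (1/3)Q gives Q* = 337 and P* = 139.
With the rebate, buyers effectively pay Pb = Ps − 70, where Ps is the price sellers receive.
On the curves, Pb = 223.25 - 0.25Q and Ps = 80/3 + (1/3)Q; the wedge Ps − Pb = 70 gives 80/3 + (1/3)Q − (223.25 - 0.25Q) = 70, so Q' = 457.
Then Pb = 223.25 − 0.25·457 = 109 and Ps = 80/3 + (1/3)·457 = 179.
The subsidy expands output by 457 − 337 = 120 past the efficient level; on those units the gap between marginal cost and willingness to pay runs from 0 up to 70.
DWL = ½ × 70 × 120 = 4200.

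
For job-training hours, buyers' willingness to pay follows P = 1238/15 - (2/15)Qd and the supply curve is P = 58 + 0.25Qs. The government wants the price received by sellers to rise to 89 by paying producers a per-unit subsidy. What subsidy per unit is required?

At a seller price of 89, quantity supplied is -232 + 4·89 = 124.
Buyers absorb 124 only when they pay Pb = 1238/15 − (2/15)·124 = 66.
s = Ps − Pb = 89 − 66 = 23.

Required subsidy s = 23 per unit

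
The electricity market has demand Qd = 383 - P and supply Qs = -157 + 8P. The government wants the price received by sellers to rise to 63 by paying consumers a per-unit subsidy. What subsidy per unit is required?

At a seller price of 63, quantity supplied is -157 + 8·63 = 347.
Buyers absorb 347 only when they pay Pb with 383 − 1·Pb = 347, i.e. Pb = 36.
s = Ps − Pb = 63 − 36 = 27.

Required subsidy s = 27 per unit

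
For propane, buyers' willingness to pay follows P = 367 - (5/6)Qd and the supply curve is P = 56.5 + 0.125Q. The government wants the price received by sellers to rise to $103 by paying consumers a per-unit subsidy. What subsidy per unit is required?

Required subsidy s = $46 per unit

At a seller price of 103, quantity supplied is -452 + 8·103 = 372.
Buyers absorb 372 only when they pay Pb = 367 − (5/6)·372 = 57.
s = Ps − Pb = 103 − 57 = 46.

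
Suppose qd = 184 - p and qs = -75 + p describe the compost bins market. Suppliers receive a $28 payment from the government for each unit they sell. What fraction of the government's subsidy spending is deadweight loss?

DWL / government spending = 14/137

Pre-subsidy: 184 - p = -75 + p gives p* = 129.5, q* = 54.5.
With the subsidy, sellers receive ps = pb + 28 for each unit, where pb is the price buyers pay.
Supply in terms of pb becomes qs = -75 + 1(pb + 28) = -47 + pb. Setting this equal to demand: 184 - pb = -47 + pb, so pb = 115.5.
Sellers receive ps = 115.5 + 28 = 143.5; q' = 184 − 1·115.5 = 68.5.
ΔCS = ½(54.5 + 68.5)(129.5 − 115.5) = 861; ΔPS = ½(54.5 + 68.5)(143.5 − 129.5) = 861.
Government spending = 28 × 68.5 = 1918.
DWL = ½ × 28 × (68.5 − 54.5) = 196; fraction = 196 / 1918 = 14/137.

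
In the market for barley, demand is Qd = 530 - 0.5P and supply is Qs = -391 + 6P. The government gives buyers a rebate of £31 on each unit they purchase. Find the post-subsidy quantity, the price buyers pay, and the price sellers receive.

Q' = 6155/13; buyers pay 1470/13; sellers receive 1873/13

Pre-subsidy: 530 - 0.5P = -391 + 6P gives P* = 1842/13, Q* = 5969/13.
With the rebate, buyers effectively pay Pb = Ps − 31, where Ps is the price sellers receive.
Demand in terms of Ps becomes Qd = 530 − 0.5(Ps − 31) = 545.5 - 0.5Ps. Setting this equal to supply: 545.5 - 0.5Ps = -391 + 6Ps, so Ps = 1873/13.
Buyers pay Pb = 1873/13 − 31 = 1470/13; Q' = -391 + 6·(1873/13) = 6155/13.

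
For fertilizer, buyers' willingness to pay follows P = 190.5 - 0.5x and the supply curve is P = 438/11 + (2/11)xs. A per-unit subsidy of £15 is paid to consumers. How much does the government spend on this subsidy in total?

Government cost = £3645

Pre-subsidy: 190.5 - 0.5x = 438/11 + (2/11)x gives x* = 221 and P* = 80.
With the rebate, buyers effectively pay Pb = Ps − 15, where Ps is the price sellers receive.
On the curves, Pb = 190.5 - 0.5x and Ps = 438/11 + (2/11)x; the wedge Ps − Pb = 15 gives 438/11 + (2/11)x − (190.5 - 0.5x) = 15, so x' = 243.
Then Pb = 190.5 − 0.5·243 = 69 and Ps = 438/11 + (2/11)·243 = 84.
Government outlay = subsidy × quantity = 15 × 243 = 3645.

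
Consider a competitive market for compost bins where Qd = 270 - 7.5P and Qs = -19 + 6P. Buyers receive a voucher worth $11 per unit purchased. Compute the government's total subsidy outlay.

Government cost = 14465/9

Pre-subsidy: 270 - 7.5P = -19 + 6P gives P* = 578/27, Q* = 985/9.
With the rebate, buyers effectively pay Pb = Ps − 11, where Ps is the price sellers receive.
Demand in terms of Ps becomes Qd = 270 − 7.5(Ps − 11) = 352.5 - 7.5Ps. Setting this equal to supply: 352.5 - 7.5Ps = -19 + 6Ps, so Ps = 743/27.
Buyers pay Pb = 743/27 − 11 = 446/27; Q' = -19 + 6·(743/27) = 1315/9.
Government outlay = subsidy × quantity = 11 × 1315/9 = 14465/9.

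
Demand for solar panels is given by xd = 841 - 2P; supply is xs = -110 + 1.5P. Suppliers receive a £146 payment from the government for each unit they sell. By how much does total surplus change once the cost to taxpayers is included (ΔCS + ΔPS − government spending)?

Pre-subsidy: 841 - 2P = -110 + 1.5P gives P* = 1902/7, x* = 2083/7.
With the subsidy, sellers receive Ps = Pb + 146 for each unit, where Pb is the price buyers pay.
Supply in terms of Pb becomes xs = -110 + 1.5(Pb + 146) = 109 + 1.5Pb. Setting this equal to demand: 841 - 2Pb = 109 + 1.5Pb, so Pb = 1464/7.
Sellers receive Ps = 1464/7 + 146 = 2486/7; x' = 841 − 2·(1464/7) = 2959/7.
ΔCS = ½(2083/7 + 2959/7)(1902/7 − 1464/7) = 1104198/49; ΔPS = ½(2083/7 + 2959/7)(2486/7 − 1902/7) = 1472264/49.
Government spending = 146 × 2959/7 = 432014/7.
Net change = 1104198/49 + 1472264/49 − 432014/7 = -63948/7. The loss equals the DWL triangle ½·146·876/7.

Net change in total surplus = -63948/7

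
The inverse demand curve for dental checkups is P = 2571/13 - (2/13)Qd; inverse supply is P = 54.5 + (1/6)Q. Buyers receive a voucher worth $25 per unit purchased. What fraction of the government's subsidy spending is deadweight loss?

Pre-subsidy: 2571/13 - (2/13)Q = 54.5 + (1/6)Q gives Q* = 447 and P* = 129.
With the rebate, buyers effectively pay Pb = Ps − 25, where Ps is the price sellers receive.
On the curves, Pb = 2571/13 - (2/13)Q and Ps = 54.5 + (1/6)Q; the wedge Ps − Pb = 25 gives 54.5 + (1/6)Q − (2571/13 - (2/13)Q) = 25, so Q' = 525.
Then Pb = 2571/13 − (2/13)·525 = 117 and Ps = 54.5 + (1/6)·525 = 142.
ΔCS = ½(447 + 525)(129 − 117) = 5832; ΔPS = ½(447 + 525)(142 − 129) = 6318.
Government spending = 25 × 525 = 13125.
DWL = ½ × 25 × (525 − 447) = 975; fraction = 975 / 13125 = 13/175.

DWL / government spending = 13/175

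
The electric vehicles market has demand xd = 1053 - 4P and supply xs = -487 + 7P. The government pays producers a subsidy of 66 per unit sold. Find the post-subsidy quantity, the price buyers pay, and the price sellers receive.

x' = 661; buyers pay 98; sellers receive 164

Pre-subsidy: 1053 - 4P = -487 + 7P gives P* = 140, x* = 493.
With the subsidy, sellers receive Ps = Pb + 66 for each unit, where Pb is the price buyers pay.
Supply in terms of Pb becomes xs = -487 + 7(Pb + 66) = -25 + 7Pb. Setting this equal to demand: 1053 - 4Pb = -25 + 7Pb, so Pb = 98.
Sellers receive Ps = 98 + 66 = 164; x' = 1053 − 4·98 = 661.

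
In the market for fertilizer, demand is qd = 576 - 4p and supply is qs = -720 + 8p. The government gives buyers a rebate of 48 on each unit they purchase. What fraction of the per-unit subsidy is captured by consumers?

Consumer share = 2/3

Pre-subsidy: 576 - 4p = -720 + 8p gives p* = 108, q* = 144.
With the rebate, buyers effectively pay pb = ps − 48, where ps is the price sellers receive.
Demand in terms of ps becomes qd = 576 − 4(ps − 48) = 768 - 4ps. Setting this equal to supply: 768 - 4ps = -720 + 8ps, so ps = 124.
Buyers pay pb = 124 − 48 = 76; q' = -720 + 8·124 = 272.
Buyers' price falls by p* − pb = 108 − 76 = 32; sellers' price rises by ps − p* = 124 − 108 = 16.
So consumers capture 32/48 = 2/3 of each unit of subsidy.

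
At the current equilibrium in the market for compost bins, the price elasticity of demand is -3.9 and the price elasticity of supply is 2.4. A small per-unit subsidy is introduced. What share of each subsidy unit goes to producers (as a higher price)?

Producer share = 13/21

For a small subsidy around the equilibrium, the benefit split depends on the relative slopes, which at a point are proportional to the elasticities.
Buyer share = εs/(εs + |εd|) = 2.4/(2.4 + 3.9) = 8/21; seller share = |εd|/(εs + |εd|) = 13/21.
So producers capture 13/21 of the subsidy.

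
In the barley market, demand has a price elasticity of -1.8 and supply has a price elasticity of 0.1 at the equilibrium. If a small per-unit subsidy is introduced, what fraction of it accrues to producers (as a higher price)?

Producer share = 18/19

For a small subsidy around the equilibrium, the benefit split depends on the relative slopes, which at a point are proportional to the elasticities.
Buyer share = εs/(εs + |εd|) = 0.1/(0.1 + 1.8) = 1/19; seller share = |εd|/(εs + |εd|) = 18/19.
So producers capture 18/19 of the subsidy.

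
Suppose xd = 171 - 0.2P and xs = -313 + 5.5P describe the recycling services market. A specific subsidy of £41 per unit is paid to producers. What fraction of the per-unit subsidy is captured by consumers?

Consumer share = 55/57

Pre-subsidy: 171 - 0.2P = -313 + 5.5P gives P* = 4840/57, x* = 8779/57.
With the subsidy, sellers receive Ps = Pb + 41 for each unit, where Pb is the price buyers pay.
Supply in terms of Pb becomes xs = -313 + 5.5(Pb + 41) = -87.5 + 5.5Pb. Setting this equal to demand: 171 - 0.2Pb = -87.5 + 5.5Pb, so Pb = 2585/57.
Sellers receive Ps = 2585/57 + 41 = 4922/57; x' = 171 − 0.2·(2585/57) = 9230/57.
Buyers' price falls by P* − Pb = 4840/57 − 2585/57 = 2255/57; sellers' price rises by Ps − P* = 4922/57 − 4840/57 = 82/57.
So consumers capture (2255/57)/41 = 55/57 of each unit of subsidy.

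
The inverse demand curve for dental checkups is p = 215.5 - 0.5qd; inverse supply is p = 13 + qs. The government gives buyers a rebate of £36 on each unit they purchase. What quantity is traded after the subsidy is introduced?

q' = 159

Pre-subsidy: 215.5 - 0.5q = 13 + q gives q* = 135 and p* = 148.
With the rebate, buyers effectively pay pb = ps − 36, where ps is the price sellers receive.
On the curves, pb = 215.5 - 0.5q and ps = 13 + q; the wedge ps − pb = 36 gives 13 + q − (215.5 - 0.5q) = 36, so q' = 159.
Then pb = 215.5 − 0.5·159 = 136 and ps = 13 + 1·159 = 172.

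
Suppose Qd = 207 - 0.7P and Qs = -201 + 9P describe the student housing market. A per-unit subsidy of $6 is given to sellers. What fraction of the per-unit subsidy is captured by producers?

Pre-subsidy: 207 - 0.7P = -201 + 9P gives P* = 4080/97, Q* = 17223/97.
With the subsidy, sellers receive Ps = Pb + 6 for each unit, where Pb is the price buyers pay.
Supply in terms of Pb becomes Qs = -201 + 9(Pb + 6) = -147 + 9Pb. Setting this equal to demand: 207 - 0.7Pb = -147 + 9Pb, so Pb = 3540/97.
Sellers receive Ps = 3540/97 + 6 = 4122/97; Q' = 207 − 0.7·(3540/97) = 17601/97.
Buyers' price falls by P* − Pb = 4080/97 − 3540/97 = 540/97; sellers' price rises by Ps − P* = 4122/97 − 4080/97 = 42/97.
So producers capture (42/97)/6 = 7/97 of each unit of subsidy.

Producer share = 7/97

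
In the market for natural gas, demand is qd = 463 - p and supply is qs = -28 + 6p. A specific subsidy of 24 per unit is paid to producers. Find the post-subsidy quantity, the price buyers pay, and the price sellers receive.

Pre-subsidy: 463 - p = -28 + 6p gives p* = 491/7, q* = 2750/7.
With the subsidy, sellers receive ps = pb + 24 for each unit, where pb is the price buyers pay.
Supply in terms of pb becomes qs = -28 + 6(pb + 24) = 116 + 6pb. Setting this equal to demand: 463 - pb = 116 + 6pb, so pb = 347/7.
Sellers receive ps = 347/7 + 24 = 515/7; q' = 463 − 1·(347/7) = 2894/7.

q' = 2894/7; buyers pay 347/7; sellers receive 515/7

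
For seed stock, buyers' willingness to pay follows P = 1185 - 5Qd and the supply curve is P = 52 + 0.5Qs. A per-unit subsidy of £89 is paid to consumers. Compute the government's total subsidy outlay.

Government cost = 217516/11

Pre-subsidy: 1185 - 5Q = 52 + 0.5Q gives Q* = 206 and P* = 155.
With the rebate, buyers effectively pay Pb = Ps − 89, where Ps is the price sellers receive.
On the curves, Pb = 1185 - 5Q and Ps = 52 + 0.5Q; the wedge Ps − Pb = 89 gives 52 + 0.5Q − (1185 - 5Q) = 89, so Q' = 2444/11.
Then Pb = 1185 − 5·(2444/11) = 815/11 and Ps = 52 + 0.5·(2444/11) = 1794/11.
Government outlay = subsidy × quantity = 89 × 2444/11 = 217516/11.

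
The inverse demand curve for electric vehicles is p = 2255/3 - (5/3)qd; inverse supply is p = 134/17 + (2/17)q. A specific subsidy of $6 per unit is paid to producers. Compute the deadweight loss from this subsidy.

Pre-subsidy: 2255/3 - (5/3)q = 134/17 + (2/17)q gives q* = 5419/13 and p* = 740/13.
With the subsidy, sellers receive ps = pb + 6 for each unit, where pb is the price buyers pay.
On the curves, pb = 2255/3 - (5/3)q and ps = 134/17 + (2/17)q; the wedge ps − pb = 6 gives 134/17 + (2/17)q − (2255/3 - (5/3)q) = 6, so q' = 38239/91.
Then pb = 2255/3 − (5/3)·(38239/91) = 4670/91 and ps = 134/17 + (2/17)·(38239/91) = 5216/91.
The subsidy expands output by 38239/91 − 5419/13 = 306/91 past the efficient level; on those units the gap between marginal cost and willingness to pay runs from 0 up to 6.
DWL = ½ × 6 × 306/91 = 918/91.

Deadweight loss = 918/91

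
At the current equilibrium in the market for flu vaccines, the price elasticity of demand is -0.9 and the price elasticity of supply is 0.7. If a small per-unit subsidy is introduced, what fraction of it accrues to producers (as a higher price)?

For a small subsidy around the equilibrium, the benefit split depends on the relative slopes, which at a point are proportional to the elasticities.
Buyer share = εs/(εs + |εd|) = 0.7/(0.7 + 0.9) = 0.4375; seller share = |εd|/(εs + |εd|) = 0.5625.
So producers capture 0.5625 of the subsidy.

Producer share = 0.5625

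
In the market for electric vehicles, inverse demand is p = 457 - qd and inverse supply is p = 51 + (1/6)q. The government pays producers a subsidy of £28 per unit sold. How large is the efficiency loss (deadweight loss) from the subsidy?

Pre-subsidy: 457 - q = 51 + (1/6)q gives q* = 348 and p* = 109.
With the subsidy, sellers receive ps = pb + 28 for each unit, where pb is the price buyers pay.
On the curves, pb = 457 - q and ps = 51 + (1/6)q; the wedge ps − pb = 28 gives 51 + (1/6)q − (457 - q) = 28, so q' = 372.
Then pb = 457 − 1·372 = 85 and ps = 51 + (1/6)·372 = 113.
The subsidy expands output by 372 − 348 = 24 past the efficient level; on those units the gap between marginal cost and willingness to pay runs from 0 up to 28.
DWL = ½ × 28 × 24 = 336.

Deadweight loss = £336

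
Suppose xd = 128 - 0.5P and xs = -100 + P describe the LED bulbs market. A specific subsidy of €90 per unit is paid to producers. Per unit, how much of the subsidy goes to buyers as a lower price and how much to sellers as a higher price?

Buyers gain €60 per unit; sellers gain €30 per unit

Pre-subsidy: 128 - 0.5P = -100 + P gives P* = 152, x* = 52.
With the subsidy, sellers receive Ps = Pb + 90 for each unit, where Pb is the price buyers pay.
Supply in terms of Pb becomes xs = -100 + 1(Pb + 90) = -10 + Pb. Setting this equal to demand: 128 - 0.5Pb = -10 + Pb, so Pb = 92.
Sellers receive Ps = 92 + 90 = 182; x' = 128 − 0.5·92 = 82.
Buyers' price falls by P* − Pb = 152 − 92 = 60; sellers' price rises by Ps − P* = 182 − 152 = 30.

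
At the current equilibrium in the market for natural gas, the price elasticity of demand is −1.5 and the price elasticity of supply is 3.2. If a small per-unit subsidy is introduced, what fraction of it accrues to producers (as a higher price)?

For a small subsidy around the equilibrium, the benefit split depends on the relative slopes, which at a point are proportional to the elasticities.
Buyer share = εs/(εs + |εd|) = 3.2/(3.2 + 1.5) = 32/47; seller share = |εd|/(εs + |εd|) = 15/47.
So producers capture 15/47 of the subsidy.

Producer share = 15/47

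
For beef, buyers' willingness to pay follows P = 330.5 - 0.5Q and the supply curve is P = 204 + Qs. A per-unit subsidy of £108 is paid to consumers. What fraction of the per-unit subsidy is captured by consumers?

Pre-subsidy: 330.5 - 0.5Q = 204 + Q gives Q* = 253/3 and P* = 865/3.
With the rebate, buyers effectively pay Pb = Ps − 108, where Ps is the price sellers receive.
On the curves, Pb = 330.5 - 0.5Q and Ps = 204 + Q; the wedge Ps − Pb = 108 gives 204 + Q − (330.5 - 0.5Q) = 108, so Q' = 469/3.
Then Pb = 330.5 − 0.5·(469/3) = 757/3 and Ps = 204 + 1·(469/3) = 1081/3.
Buyers' price falls by P* − Pb = 865/3 − 757/3 = 36; sellers' price rises by Ps − P* = 1081/3 − 865/3 = 72.
So consumers capture 36/108 = 1/3 of each unit of subsidy.

Consumer share = 1/3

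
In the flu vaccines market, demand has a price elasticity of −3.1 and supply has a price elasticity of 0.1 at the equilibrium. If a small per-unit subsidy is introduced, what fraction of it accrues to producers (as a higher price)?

Producer share = 0.96875

For a small subsidy around the equilibrium, the benefit split depends on the relative slopes, which at a point are proportional to the elasticities.
Buyer share = εs/(εs + |εd|) = 0.1/(0.1 + 3.1) = 0.03125; seller share = |εd|/(εs + |εd|) = 0.96875.
So producers capture 0.96875 of the subsidy.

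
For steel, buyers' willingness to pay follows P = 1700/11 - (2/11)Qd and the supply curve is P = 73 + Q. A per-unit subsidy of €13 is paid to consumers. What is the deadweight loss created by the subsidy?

Pre-subsidy: 1700/11 - (2/11)Q = 73 + Q gives Q* = 69 and P* = 142.
With the rebate, buyers effectively pay Pb = Ps − 13, where Ps is the price sellers receive.
On the curves, Pb = 1700/11 - (2/11)Q and Ps = 73 + Q; the wedge Ps − Pb = 13 gives 73 + Q − (1700/11 - (2/11)Q) = 13, so Q' = 80.
Then Pb = 1700/11 − (2/11)·80 = 140 and Ps = 73 + 1·80 = 153.
The subsidy expands output by 80 − 69 = 11 past the efficient level; on those units the gap between marginal cost and willingness to pay runs from 0 up to 13.
DWL = ½ × 13 × 11 = 71.5.

Deadweight loss = €71.5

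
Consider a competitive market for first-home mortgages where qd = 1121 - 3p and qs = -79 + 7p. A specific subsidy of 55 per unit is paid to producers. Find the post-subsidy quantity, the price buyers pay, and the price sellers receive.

Pre-subsidy: 1121 - 3p = -79 + 7p gives p* = 120, q* = 761.
With the subsidy, sellers receive ps = pb + 55 for each unit, where pb is the price buyers pay.
Supply in terms of pb becomes qs = -79 + 7(pb + 55) = 306 + 7pb. Setting this equal to demand: 1121 - 3pb = 306 + 7pb, so pb = 81.5.
Sellers receive ps = 81.5 + 55 = 136.5; q' = 1121 − 3·81.5 = 876.5.

q' = 876.5; buyers pay 81.5; sellers receive 136.5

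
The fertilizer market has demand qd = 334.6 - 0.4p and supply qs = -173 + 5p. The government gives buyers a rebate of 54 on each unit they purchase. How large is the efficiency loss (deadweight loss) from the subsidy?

Pre-subsidy: 334.6 - 0.4p = -173 + 5p gives p* = 94, q* = 297.
With the rebate, buyers effectively pay pb = ps − 54, where ps is the price sellers receive.
Demand in terms of ps becomes qd = 334.6 − 0.4(ps − 54) = 356.2 - 0.4ps. Setting this equal to supply: 356.2 - 0.4ps = -173 + 5ps, so ps = 98.
Buyers pay pb = 98 − 54 = 44; q' = -173 + 5·98 = 317.
The subsidy expands output by 317 − 297 = 20 past the efficient level; on those units the gap between marginal cost and willingness to pay runs from 0 up to 54.
DWL = ½ × 54 × 20 = 540.

Deadweight loss = 540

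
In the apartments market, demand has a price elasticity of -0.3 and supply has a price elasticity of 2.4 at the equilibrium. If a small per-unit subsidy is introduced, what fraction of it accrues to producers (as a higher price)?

For a small subsidy around the equilibrium, the benefit split depends on the relative slopes, which at a point are proportional to the elasticities.
Buyer share = εs/(εs + |εd|) = 2.4/(2.4 + 0.3) = 8/9; seller share = |εd|/(εs + |εd|) = 1/9.
So producers capture 1/9 of the subsidy.

Producer share = 1/9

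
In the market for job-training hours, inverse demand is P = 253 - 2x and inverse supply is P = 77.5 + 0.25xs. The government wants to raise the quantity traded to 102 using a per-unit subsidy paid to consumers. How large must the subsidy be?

Required subsidy s = 54 per unit

At x = 102, from the demand curve buyers pay Pb = 253 − 2·102 = 49; from the supply curve sellers need Ps = 77.5 + 0.25·102 = 103.
The subsidy must fill the gap: s = Ps − Pb = 103 − 49 = 54.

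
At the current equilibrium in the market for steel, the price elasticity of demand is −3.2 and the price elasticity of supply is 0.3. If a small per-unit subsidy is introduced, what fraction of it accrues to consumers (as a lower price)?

Consumer share = 3/35

For a small subsidy around the equilibrium, the benefit split depends on the relative slopes, which at a point are proportional to the elasticities.
Buyer share = εs/(εs + |εd|) = 0.3/(0.3 + 3.2) = 3/35; seller share = |εd|/(εs + |εd|) = 32/35.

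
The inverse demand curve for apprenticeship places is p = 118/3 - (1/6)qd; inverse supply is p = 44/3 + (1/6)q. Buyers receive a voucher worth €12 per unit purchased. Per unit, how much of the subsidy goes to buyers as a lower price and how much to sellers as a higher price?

Buyers gain €6 per unit; sellers gain €6 per unit

Pre-subsidy: 118/3 - (1/6)q = 44/3 + (1/6)q gives q* = 74 and p* = 27.
With the rebate, buyers effectively pay pb = ps − 12, where ps is the price sellers receive.
On the curves, pb = 118/3 - (1/6)q and ps = 44/3 + (1/6)q; the wedge ps − pb = 12 gives 44/3 + (1/6)q − (118/3 - (1/6)q) = 12, so q' = 110.
Then pb = 118/3 − (1/6)·110 = 21 and ps = 44/3 + (1/6)·110 = 33.
Buyers' price falls by p* − pb = 27 − 21 = 6; sellers' price rises by ps − p* = 33 − 27 = 6.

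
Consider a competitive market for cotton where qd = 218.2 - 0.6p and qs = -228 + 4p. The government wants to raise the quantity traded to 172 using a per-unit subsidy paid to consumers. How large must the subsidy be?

At q = 172, invert demand for the buyer price: pb = (218.2 − 172)/0.6 = 77; invert supply for the seller price: ps = (172 − (-228))/4 = 100.
The subsidy must fill the gap: s = ps − pb = 100 − 77 = 23.

Required subsidy s = 23 per unit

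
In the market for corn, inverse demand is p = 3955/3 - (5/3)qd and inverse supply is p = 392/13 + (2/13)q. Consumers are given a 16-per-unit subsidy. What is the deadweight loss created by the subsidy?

Deadweight loss = 4992/71

Pre-subsidy: 3955/3 - (5/3)q = 392/13 + (2/13)q gives q* = 50239/71 and p* = 9870/71.
With the rebate, buyers effectively pay pb = ps − 16, where ps is the price sellers receive.
On the curves, pb = 3955/3 - (5/3)q and ps = 392/13 + (2/13)q; the wedge ps − pb = 16 gives 392/13 + (2/13)q − (3955/3 - (5/3)q) = 16, so q' = 50863/71.
Then pb = 3955/3 − (5/3)·(50863/71) = 8830/71 and ps = 392/13 + (2/13)·(50863/71) = 9966/71.
The subsidy expands output by 50863/71 − 50239/71 = 624/71 past the efficient level; on those units the gap between marginal cost and willingness to pay runs from 0 up to 16.
DWL = ½ × 16 × 624/71 = 4992/71.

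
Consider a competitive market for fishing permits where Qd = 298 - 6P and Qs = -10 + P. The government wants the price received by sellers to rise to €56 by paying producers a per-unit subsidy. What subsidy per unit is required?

Required subsidy s = €14 per unit

At a seller price of 56, quantity supplied is -10 + 1·56 = 46.
Buyers absorb 46 only when they pay Pb with 298 − 6·Pb = 46, i.e. Pb = 42.
s = Ps − Pb = 56 − 42 = 14.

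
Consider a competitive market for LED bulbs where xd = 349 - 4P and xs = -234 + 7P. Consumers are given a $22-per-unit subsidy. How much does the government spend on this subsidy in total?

Government cost = $4246

Pre-subsidy: 349 - 4P = -234 + 7P gives P* = 53, x* = 137.
With the rebate, buyers effectively pay Pb = Ps − 22, where Ps is the price sellers receive.
Demand in terms of Ps becomes xd = 349 − 4(Ps − 22) = 437 - 4Ps. Setting this equal to supply: 437 - 4Ps = -234 + 7Ps, so Ps = 61.
Buyers pay Pb = 61 − 22 = 39; x' = -234 + 7·61 = 193.
Government outlay = subsidy × quantity = 22 × 193 = 4246.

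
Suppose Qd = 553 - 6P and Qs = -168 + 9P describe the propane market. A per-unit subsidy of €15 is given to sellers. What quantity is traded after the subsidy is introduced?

Q' = 318.6

Pre-subsidy: 553 - 6P = -168 + 9P gives P* = 721/15, Q* = 264.6.
With the subsidy, sellers receive Ps = Pb + 15 for each unit, where Pb is the price buyers pay.
Supply in terms of Pb becomes Qs = -168 + 9(Pb + 15) = -33 + 9Pb. Setting this equal to demand: 553 - 6Pb = -33 + 9Pb, so Pb = 586/15.
Sellers receive Ps = 586/15 + 15 = 811/15; Q' = 553 − 6·(586/15) = 318.6.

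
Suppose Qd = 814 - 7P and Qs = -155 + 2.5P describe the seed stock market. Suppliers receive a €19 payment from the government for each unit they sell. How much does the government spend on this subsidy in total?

Government cost = €2565

Pre-subsidy: 814 - 7P = -155 + 2.5P gives P* = 102, Q* = 100.
With the subsidy, sellers receive Ps = Pb + 19 for each unit, where Pb is the price buyers pay.
Supply in terms of Pb becomes Qs = -155 + 2.5(Pb + 19) = -107.5 + 2.5Pb. Setting this equal to demand: 814 - 7Pb = -107.5 + 2.5Pb, so Pb = 97.
Sellers receive Ps = 97 + 19 = 116; Q' = 814 − 7·97 = 135.
Government outlay = subsidy × quantity = 19 × 135 = 2565.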